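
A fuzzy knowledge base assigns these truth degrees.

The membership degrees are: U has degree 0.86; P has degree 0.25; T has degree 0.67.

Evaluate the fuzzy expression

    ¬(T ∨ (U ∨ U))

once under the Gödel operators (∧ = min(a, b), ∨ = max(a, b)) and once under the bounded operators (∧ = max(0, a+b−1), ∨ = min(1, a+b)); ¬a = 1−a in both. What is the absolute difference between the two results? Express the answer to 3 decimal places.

Under Gödel:
  U ∨ U = max(a, b) on (0.86, 0.86) = 0.86
  T ∨ (U ∨ U) = max(a, b) on (0.67, 0.86) = 0.86
  ¬(T ∨ (U ∨ U)) = 1 − 0.86 = 0.14
  → value = 0.1400
Under bounded:
  U ∨ U = min(1, a+b) on (0.86, 0.86) = 1.00
  T ∨ (U ∨ U) = min(1, a+b) on (0.67, 1.00) = 1.00
  ¬(T ∨ (U ∨ U)) = 1 − 1.00 = 0.00
  → value = 0.0000
|0.1400 − 0.0000| = 0.140

0.140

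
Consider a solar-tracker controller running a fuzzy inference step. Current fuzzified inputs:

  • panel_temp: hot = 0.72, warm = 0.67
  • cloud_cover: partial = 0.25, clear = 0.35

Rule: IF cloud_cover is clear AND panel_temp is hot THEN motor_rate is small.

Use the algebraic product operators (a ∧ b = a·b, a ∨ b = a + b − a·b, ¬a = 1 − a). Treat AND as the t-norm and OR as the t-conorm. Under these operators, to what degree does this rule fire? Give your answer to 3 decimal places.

0.252

firing strength: clear=0.35, hot=0.72; AND[a·b] → w = 0.2520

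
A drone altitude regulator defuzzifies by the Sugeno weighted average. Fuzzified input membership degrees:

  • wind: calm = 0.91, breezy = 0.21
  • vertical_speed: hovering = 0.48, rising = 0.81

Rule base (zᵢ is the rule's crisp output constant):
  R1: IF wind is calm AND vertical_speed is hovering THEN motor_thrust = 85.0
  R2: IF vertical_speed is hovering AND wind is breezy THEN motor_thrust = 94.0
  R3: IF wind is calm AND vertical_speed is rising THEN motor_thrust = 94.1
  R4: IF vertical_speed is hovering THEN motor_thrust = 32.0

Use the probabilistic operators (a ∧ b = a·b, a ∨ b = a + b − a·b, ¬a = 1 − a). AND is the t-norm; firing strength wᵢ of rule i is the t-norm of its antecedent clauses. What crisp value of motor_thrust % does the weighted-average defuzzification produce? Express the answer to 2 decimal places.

74.84

R1 (z=85.0): calm=0.91, hovering=0.48; AND[a·b] → w = 0.4368
R2 (z=94.0): hovering=0.48, breezy=0.21; AND[a·b] → w = 0.1008
R3 (z=94.1): calm=0.91, rising=0.81; AND[a·b] → w = 0.7371
R4 (z=32.0): hovering=0.48 → w = 0.4800
Weighted average = (0.4368·85.0 + 0.1008·94.0 + 0.7371·94.1 + 0.4800·32.0) / (0.4368 + 0.1008 + 0.7371 + 0.4800)
  = 131.3243 / 1.7547 = 74.84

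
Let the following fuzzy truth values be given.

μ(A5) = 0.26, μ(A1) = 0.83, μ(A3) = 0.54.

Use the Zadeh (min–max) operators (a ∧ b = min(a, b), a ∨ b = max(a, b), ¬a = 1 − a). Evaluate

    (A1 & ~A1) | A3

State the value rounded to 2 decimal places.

0.54

~A1 = 1 − 0.83 = 0.17
A1 & ~A1 = min(a, b) on (0.83, 0.17) = 0.17
(A1 & ~A1) | A3 = max(a, b) on (0.17, 0.54) = 0.54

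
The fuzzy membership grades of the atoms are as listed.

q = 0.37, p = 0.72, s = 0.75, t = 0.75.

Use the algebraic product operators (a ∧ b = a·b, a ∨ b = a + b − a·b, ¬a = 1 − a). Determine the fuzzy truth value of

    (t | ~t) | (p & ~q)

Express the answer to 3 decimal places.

~t = 1 − 0.7500 = 0.2500
t | ~t = a + b − a·b on (0.7500, 0.2500) = 0.8125
~q = 1 − 0.3700 = 0.6300
p & ~q = a·b on (0.7200, 0.6300) = 0.4536
(t | ~t) | (p & ~q) = a + b − a·b on (0.8125, 0.4536) = 0.8976

0.898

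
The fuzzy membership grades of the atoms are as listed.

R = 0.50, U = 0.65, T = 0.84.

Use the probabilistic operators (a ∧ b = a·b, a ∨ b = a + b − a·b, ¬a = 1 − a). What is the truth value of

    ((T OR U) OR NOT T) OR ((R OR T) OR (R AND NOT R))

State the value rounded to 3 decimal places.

T OR U = a + b − a·b on (0.8400, 0.6500) = 0.9440
NOT T = 1 − 0.8400 = 0.1600
(T OR U) OR NOT T = a + b − a·b on (0.9440, 0.1600) = 0.9530
R OR T = a + b − a·b on (0.5000, 0.8400) = 0.9200
NOT R = 1 − 0.5000 = 0.5000
R AND NOT R = a·b on (0.5000, 0.5000) = 0.2500
(R OR T) OR (R AND NOT R) = a + b − a·b on (0.9200, 0.2500) = 0.9400
((T OR U) OR NOT T) OR ((R OR T) OR (R AND NOT R)) = a + b − a·b on (0.9530, 0.9400) = 0.9972

0.997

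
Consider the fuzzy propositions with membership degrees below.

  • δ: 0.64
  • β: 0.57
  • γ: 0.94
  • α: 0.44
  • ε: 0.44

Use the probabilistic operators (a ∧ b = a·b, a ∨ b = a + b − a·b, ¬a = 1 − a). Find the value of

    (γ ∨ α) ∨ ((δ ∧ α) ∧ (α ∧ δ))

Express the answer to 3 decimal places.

0.969

γ ∨ α = a + b − a·b on (0.9400, 0.4400) = 0.9664
δ ∧ α = a·b on (0.6400, 0.4400) = 0.2816
α ∧ δ = a·b on (0.4400, 0.6400) = 0.2816
(δ ∧ α) ∧ (α ∧ δ) = a·b on (0.2816, 0.2816) = 0.0793
(γ ∨ α) ∨ ((δ ∧ α) ∧ (α ∧ δ)) = a + b − a·b on (0.9664, 0.0793) = 0.9691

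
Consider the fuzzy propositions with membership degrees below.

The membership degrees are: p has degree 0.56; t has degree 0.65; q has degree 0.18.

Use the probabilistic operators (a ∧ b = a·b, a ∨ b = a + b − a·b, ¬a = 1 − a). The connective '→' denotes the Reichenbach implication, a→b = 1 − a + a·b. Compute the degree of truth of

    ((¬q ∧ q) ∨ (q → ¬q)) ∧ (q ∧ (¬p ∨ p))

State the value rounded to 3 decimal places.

0.132

¬q = 1 − 0.1800 = 0.8200
¬q ∧ q = a·b on (0.8200, 0.1800) = 0.1476
¬q = 1 − 0.1800 = 0.8200
q → ¬q  [Reichenbach: 1 − a + a·b] with a=0.1800, b=0.8200 → 0.9676
(¬q ∧ q) ∨ (q → ¬q) = a + b − a·b on (0.1476, 0.9676) = 0.9724
¬p = 1 − 0.5600 = 0.4400
¬p ∨ p = a + b − a·b on (0.4400, 0.5600) = 0.7536
q ∧ (¬p ∨ p) = a·b on (0.1800, 0.7536) = 0.1356
((¬q ∧ q) ∨ (q → ¬q)) ∧ (q ∧ (¬p ∨ p)) = a·b on (0.9724, 0.1356) = 0.1319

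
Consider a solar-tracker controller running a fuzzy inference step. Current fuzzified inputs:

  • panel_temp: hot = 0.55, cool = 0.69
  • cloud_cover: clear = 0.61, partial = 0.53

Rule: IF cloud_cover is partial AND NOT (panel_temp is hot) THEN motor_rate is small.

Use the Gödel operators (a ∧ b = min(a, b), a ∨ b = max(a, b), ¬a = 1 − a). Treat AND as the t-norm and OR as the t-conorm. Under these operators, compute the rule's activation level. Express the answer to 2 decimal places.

0.45

firing strength: partial=0.53, ¬hot=1−0.55=0.45; AND[min(a, b)] → w = 0.45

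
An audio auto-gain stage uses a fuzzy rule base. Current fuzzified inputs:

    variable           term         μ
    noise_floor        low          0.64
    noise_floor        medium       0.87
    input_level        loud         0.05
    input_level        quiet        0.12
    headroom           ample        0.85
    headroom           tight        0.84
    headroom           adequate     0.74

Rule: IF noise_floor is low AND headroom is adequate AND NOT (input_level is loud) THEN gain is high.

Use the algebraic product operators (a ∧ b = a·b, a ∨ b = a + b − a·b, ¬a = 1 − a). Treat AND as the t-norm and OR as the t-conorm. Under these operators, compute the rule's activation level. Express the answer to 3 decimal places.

firing strength: low=0.64, adequate=0.74, ¬loud=1−0.05=0.95; AND[a·b] → w = 0.4499

0.450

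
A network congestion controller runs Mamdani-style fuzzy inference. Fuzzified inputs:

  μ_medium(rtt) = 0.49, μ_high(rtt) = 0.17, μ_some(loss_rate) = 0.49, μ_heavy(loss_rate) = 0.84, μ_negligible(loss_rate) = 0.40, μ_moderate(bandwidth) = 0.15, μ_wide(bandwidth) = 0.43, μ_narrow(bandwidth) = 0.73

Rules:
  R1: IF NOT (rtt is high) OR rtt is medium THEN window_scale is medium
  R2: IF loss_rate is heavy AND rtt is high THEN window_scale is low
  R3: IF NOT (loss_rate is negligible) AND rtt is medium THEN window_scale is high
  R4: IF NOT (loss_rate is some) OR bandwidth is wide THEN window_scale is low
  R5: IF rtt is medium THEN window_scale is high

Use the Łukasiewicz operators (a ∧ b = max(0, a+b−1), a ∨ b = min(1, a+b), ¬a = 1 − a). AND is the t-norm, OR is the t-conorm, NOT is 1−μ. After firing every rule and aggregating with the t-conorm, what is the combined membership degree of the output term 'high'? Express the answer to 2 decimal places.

0.58

R1: ¬high=1−0.17=0.83, medium=0.49; OR[min(1, a+b)] → w = 1.00
R2: heavy=0.84, high=0.17; AND[max(0, a+b−1)] → w = 0.01
R3: ¬negligible=1−0.40=0.60, medium=0.49; AND[max(0, a+b−1)] → w = 0.09
R4: ¬some=1−0.49=0.51, wide=0.43; OR[min(1, a+b)] → w = 0.94
R5: medium=0.49 → w = 0.49
Rules with consequent 'high': {R3, R5} → strengths 0.09, 0.49
Aggregate via t-conorm [min(1, a+b)]: 0.58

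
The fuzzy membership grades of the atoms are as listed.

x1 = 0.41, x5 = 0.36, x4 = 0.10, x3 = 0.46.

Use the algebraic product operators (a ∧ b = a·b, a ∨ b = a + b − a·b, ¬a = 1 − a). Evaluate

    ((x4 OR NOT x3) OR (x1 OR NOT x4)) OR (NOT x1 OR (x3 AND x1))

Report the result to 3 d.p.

NOT x3 = 1 − 0.4600 = 0.5400
x4 OR NOT x3 = a + b − a·b on (0.1000, 0.5400) = 0.5860
NOT x4 = 1 − 0.1000 = 0.9000
x1 OR NOT x4 = a + b − a·b on (0.4100, 0.9000) = 0.9410
(x4 OR NOT x3) OR (x1 OR NOT x4) = a + b − a·b on (0.5860, 0.9410) = 0.9756
NOT x1 = 1 − 0.4100 = 0.5900
x3 AND x1 = a·b on (0.4600, 0.4100) = 0.1886
NOT x1 OR (x3 AND x1) = a + b − a·b on (0.5900, 0.1886) = 0.6673
((x4 OR NOT x3) OR (x1 OR NOT x4)) OR (NOT x1 OR (x3 AND x1)) = a + b − a·b on (0.9756, 0.6673) = 0.9919

0.992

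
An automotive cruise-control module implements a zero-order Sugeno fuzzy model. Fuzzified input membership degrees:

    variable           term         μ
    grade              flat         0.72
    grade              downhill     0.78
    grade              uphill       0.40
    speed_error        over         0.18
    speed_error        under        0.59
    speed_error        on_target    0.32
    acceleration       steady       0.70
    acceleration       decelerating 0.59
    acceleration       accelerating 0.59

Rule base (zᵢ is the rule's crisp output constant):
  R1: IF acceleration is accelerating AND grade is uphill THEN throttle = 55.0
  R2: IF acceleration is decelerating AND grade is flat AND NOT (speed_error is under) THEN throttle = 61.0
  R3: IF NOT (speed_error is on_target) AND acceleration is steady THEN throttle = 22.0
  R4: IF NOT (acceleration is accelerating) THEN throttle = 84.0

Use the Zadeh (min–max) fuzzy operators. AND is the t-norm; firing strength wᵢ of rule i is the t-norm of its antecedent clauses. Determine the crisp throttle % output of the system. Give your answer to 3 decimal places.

50.742

R1 (z=55.0): accelerating=0.59, uphill=0.40; AND[min(a, b)] → w = 0.40
R2 (z=61.0): decelerating=0.59, flat=0.72, ¬under=1−0.59=0.41; AND[min(a, b)] → w = 0.41
R3 (z=22.0): ¬on_target=1−0.32=0.68, steady=0.70; AND[min(a, b)] → w = 0.68
R4 (z=84.0): ¬accelerating=1−0.59=0.41 → w = 0.41
Weighted average = (0.40·55.0 + 0.41·61.0 + 0.68·22.0 + 0.41·84.0) / (0.40 + 0.41 + 0.68 + 0.41)
  = 96.4100 / 1.9000 = 50.742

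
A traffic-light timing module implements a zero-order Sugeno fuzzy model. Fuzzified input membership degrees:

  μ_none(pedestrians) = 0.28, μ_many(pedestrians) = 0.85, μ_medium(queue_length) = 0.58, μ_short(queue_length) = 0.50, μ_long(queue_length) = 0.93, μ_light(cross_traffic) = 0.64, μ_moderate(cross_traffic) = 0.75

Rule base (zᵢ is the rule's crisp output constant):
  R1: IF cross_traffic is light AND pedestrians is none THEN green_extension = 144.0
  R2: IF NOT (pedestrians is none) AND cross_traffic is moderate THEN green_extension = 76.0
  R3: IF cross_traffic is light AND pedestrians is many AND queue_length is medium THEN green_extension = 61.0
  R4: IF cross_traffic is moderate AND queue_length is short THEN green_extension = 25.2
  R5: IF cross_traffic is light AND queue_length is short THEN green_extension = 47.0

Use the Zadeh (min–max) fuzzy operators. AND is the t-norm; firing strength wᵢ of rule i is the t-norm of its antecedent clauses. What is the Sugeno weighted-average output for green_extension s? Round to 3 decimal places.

R1 (z=144.0): light=0.64, none=0.28; AND[min(a, b)] → w = 0.28
R2 (z=76.0): ¬none=1−0.28=0.72, moderate=0.75; AND[min(a, b)] → w = 0.72
R3 (z=61.0): light=0.64, many=0.85, medium=0.58; AND[min(a, b)] → w = 0.58
R4 (z=25.2): moderate=0.75, short=0.50; AND[min(a, b)] → w = 0.50
R5 (z=47.0): light=0.64, short=0.50; AND[min(a, b)] → w = 0.50
Weighted average = (0.28·144.0 + 0.72·76.0 + 0.58·61.0 + 0.50·25.2 + 0.50·47.0) / (0.28 + 0.72 + 0.58 + 0.50 + 0.50)
  = 166.5200 / 2.5800 = 64.543

64.543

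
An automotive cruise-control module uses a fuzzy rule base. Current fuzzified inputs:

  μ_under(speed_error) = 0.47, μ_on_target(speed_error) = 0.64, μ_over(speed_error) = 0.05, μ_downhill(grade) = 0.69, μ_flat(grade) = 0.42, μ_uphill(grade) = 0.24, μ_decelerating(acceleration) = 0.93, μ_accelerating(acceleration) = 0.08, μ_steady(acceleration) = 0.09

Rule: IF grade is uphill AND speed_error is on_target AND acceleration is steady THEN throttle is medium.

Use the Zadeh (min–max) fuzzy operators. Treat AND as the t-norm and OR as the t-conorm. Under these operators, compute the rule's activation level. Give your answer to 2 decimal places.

firing strength: uphill=0.24, on_target=0.64, steady=0.09; AND[min(a, b)] → w = 0.09

0.09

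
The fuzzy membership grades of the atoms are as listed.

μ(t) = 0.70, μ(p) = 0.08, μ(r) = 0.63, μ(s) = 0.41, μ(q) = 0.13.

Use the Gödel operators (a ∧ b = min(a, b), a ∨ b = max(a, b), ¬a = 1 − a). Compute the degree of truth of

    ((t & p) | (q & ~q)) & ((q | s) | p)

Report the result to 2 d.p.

0.13

t & p = min(a, b) on (0.70, 0.08) = 0.08
~q = 1 − 0.13 = 0.87
q & ~q = min(a, b) on (0.13, 0.87) = 0.13
(t & p) | (q & ~q) = max(a, b) on (0.08, 0.13) = 0.13
q | s = max(a, b) on (0.13, 0.41) = 0.41
(q | s) | p = max(a, b) on (0.41, 0.08) = 0.41
((t & p) | (q & ~q)) & ((q | s) | p) = min(a, b) on (0.13, 0.41) = 0.13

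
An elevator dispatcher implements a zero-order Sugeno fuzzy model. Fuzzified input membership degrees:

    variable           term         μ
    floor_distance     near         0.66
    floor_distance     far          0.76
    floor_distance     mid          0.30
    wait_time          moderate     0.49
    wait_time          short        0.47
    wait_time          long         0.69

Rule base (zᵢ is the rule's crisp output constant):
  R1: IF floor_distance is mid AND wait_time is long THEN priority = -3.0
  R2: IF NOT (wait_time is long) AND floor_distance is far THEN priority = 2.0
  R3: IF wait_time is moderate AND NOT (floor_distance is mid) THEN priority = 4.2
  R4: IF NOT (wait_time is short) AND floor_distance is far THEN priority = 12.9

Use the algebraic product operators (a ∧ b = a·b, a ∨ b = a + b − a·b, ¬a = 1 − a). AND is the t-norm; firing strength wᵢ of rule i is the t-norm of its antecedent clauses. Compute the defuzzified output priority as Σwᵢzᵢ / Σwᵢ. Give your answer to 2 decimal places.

R1 (z=-3.0): mid=0.30, long=0.69; AND[a·b] → w = 0.2070
R2 (z=2.0): ¬long=1−0.69=0.31, far=0.76; AND[a·b] → w = 0.2356
R3 (z=4.2): moderate=0.49, ¬mid=1−0.30=0.70; AND[a·b] → w = 0.3430
R4 (z=12.9): ¬short=1−0.47=0.53, far=0.76; AND[a·b] → w = 0.4028
Weighted average = (0.2070·-3.0 + 0.2356·2.0 + 0.3430·4.2 + 0.4028·12.9) / (0.2070 + 0.2356 + 0.3430 + 0.4028)
  = 6.4869 / 1.1884 = 5.46

5.46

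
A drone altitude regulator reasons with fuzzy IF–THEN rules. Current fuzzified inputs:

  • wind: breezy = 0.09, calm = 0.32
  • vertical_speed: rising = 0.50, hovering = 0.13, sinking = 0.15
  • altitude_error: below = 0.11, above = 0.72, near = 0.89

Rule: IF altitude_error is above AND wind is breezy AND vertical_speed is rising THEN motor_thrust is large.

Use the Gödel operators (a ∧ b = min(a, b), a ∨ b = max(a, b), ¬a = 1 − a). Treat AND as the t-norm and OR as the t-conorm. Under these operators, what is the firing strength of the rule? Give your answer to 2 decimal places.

0.09

firing strength: above=0.72, breezy=0.09, rising=0.50; AND[min(a, b)] → w = 0.09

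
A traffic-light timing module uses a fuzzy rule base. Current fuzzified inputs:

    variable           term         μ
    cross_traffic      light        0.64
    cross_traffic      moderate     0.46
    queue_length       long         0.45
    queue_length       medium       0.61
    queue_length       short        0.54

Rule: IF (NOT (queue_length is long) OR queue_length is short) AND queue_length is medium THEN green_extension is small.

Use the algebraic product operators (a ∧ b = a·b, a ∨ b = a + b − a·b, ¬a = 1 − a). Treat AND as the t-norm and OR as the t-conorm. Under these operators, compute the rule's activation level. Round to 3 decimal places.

0.484

firing strength: (¬long=1−0.45=0.55 OR short=0.54) = 0.7930; AND[a·b] with medium=0.61 → w = 0.4837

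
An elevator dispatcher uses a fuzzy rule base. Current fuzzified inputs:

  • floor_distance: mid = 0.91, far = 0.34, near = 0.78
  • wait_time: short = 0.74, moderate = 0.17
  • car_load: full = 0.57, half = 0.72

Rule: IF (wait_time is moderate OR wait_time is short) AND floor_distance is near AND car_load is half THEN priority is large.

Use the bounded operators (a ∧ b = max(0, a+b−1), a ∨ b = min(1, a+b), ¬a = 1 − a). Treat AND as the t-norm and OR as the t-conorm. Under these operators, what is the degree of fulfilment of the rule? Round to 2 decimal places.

firing strength: (moderate=0.17 OR short=0.74) = 0.91; AND[max(0, a+b−1)] with near=0.78, half=0.72 → w = 0.41

0.41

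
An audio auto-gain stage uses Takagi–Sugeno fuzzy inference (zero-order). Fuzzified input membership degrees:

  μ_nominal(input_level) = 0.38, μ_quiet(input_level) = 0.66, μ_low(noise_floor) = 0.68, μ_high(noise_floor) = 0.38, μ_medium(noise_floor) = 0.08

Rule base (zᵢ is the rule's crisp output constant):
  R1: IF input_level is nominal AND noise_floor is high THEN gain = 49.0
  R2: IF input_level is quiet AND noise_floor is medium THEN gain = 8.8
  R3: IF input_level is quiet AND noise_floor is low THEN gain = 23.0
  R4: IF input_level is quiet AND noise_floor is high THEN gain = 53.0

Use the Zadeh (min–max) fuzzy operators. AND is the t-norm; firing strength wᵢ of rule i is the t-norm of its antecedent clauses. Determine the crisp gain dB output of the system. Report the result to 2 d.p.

R1 (z=49.0): nominal=0.38, high=0.38; AND[min(a, b)] → w = 0.38
R2 (z=8.8): quiet=0.66, medium=0.08; AND[min(a, b)] → w = 0.08
R3 (z=23.0): quiet=0.66, low=0.68; AND[min(a, b)] → w = 0.66
R4 (z=53.0): quiet=0.66, high=0.38; AND[min(a, b)] → w = 0.38
Weighted average = (0.38·49.0 + 0.08·8.8 + 0.66·23.0 + 0.38·53.0) / (0.38 + 0.08 + 0.66 + 0.38)
  = 54.6440 / 1.5000 = 36.43

36.43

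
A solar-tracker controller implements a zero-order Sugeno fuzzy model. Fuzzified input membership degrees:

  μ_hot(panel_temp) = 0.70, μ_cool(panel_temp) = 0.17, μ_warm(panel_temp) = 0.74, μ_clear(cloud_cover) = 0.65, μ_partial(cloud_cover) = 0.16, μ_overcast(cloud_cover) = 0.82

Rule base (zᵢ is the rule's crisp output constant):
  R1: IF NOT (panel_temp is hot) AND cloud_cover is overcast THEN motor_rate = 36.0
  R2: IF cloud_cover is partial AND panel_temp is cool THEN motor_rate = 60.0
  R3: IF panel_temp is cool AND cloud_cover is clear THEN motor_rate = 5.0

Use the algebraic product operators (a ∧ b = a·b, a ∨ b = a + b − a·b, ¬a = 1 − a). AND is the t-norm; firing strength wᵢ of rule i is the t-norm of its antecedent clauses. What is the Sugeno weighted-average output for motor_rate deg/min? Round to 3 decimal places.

28.774

R1 (z=36.0): ¬hot=1−0.70=0.30, overcast=0.82; AND[a·b] → w = 0.2460
R2 (z=60.0): partial=0.16, cool=0.17; AND[a·b] → w = 0.0272
R3 (z=5.0): cool=0.17, clear=0.65; AND[a·b] → w = 0.1105
Weighted average = (0.2460·36.0 + 0.0272·60.0 + 0.1105·5.0) / (0.2460 + 0.0272 + 0.1105)
  = 11.0405 / 0.3837 = 28.774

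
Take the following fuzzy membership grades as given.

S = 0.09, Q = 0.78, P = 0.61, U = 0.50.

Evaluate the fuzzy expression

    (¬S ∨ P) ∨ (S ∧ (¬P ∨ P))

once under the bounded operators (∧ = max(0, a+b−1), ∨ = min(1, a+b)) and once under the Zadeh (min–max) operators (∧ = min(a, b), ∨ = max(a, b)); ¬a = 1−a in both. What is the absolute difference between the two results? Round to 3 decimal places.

Under bounded:
  ¬S = 1 − 0.09 = 0.91
  ¬S ∨ P = min(1, a+b) on (0.91, 0.61) = 1.00
  ¬P = 1 − 0.61 = 0.39
  ¬P ∨ P = min(1, a+b) on (0.39, 0.61) = 1.00
  S ∧ (¬P ∨ P) = max(0, a+b−1) on (0.09, 1.00) = 0.09
  (¬S ∨ P) ∨ (S ∧ (¬P ∨ P)) = min(1, a+b) on (1.00, 0.09) = 1.00
  → value = 1.0000
Under Zadeh (min–max):
  ¬S = 1 − 0.09 = 0.91
  ¬S ∨ P = max(a, b) on (0.91, 0.61) = 0.91
  ¬P = 1 − 0.61 = 0.39
  ¬P ∨ P = max(a, b) on (0.39, 0.61) = 0.61
  S ∧ (¬P ∨ P) = min(a, b) on (0.09, 0.61) = 0.09
  (¬S ∨ P) ∨ (S ∧ (¬P ∨ P)) = max(a, b) on (0.91, 0.09) = 0.91
  → value = 0.9100
|1.0000 − 0.9100| = 0.090

0.090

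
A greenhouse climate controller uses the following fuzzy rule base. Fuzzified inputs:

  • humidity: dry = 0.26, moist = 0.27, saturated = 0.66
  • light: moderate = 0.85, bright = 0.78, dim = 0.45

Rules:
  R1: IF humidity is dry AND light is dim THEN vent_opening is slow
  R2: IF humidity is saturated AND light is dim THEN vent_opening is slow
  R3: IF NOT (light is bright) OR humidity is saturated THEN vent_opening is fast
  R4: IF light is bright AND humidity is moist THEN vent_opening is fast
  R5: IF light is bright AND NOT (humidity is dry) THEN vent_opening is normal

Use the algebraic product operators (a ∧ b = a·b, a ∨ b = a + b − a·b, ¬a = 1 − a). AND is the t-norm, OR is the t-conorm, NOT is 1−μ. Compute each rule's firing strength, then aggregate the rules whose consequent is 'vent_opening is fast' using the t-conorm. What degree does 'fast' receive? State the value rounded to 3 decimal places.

0.791

R1: dry=0.26, dim=0.45; AND[a·b] → w = 0.1170
R2: saturated=0.66, dim=0.45; AND[a·b] → w = 0.2970
R3: ¬bright=1−0.78=0.22, saturated=0.66; OR[a + b − a·b] → w = 0.7348
R4: bright=0.78, moist=0.27; AND[a·b] → w = 0.2106
R5: bright=0.78, ¬dry=1−0.26=0.74; AND[a·b] → w = 0.5772
Rules with consequent 'fast': {R3, R4} → strengths 0.7348, 0.2106
Aggregate via t-conorm [a + b − a·b]: 0.7907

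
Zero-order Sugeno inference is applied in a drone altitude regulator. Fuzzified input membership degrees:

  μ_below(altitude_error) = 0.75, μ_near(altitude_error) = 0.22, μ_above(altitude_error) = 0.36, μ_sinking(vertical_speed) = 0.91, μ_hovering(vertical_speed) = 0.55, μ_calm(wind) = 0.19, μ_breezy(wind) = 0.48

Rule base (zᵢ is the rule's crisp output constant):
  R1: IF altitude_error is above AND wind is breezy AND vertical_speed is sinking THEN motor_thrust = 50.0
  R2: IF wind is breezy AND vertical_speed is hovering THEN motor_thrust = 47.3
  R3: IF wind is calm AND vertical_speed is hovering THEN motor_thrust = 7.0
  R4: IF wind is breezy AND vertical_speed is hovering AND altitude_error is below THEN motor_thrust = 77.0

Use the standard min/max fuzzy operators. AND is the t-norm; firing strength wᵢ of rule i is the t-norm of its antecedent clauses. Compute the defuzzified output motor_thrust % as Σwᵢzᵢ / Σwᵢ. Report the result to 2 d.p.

52.31

R1 (z=50.0): above=0.36, breezy=0.48, sinking=0.91; AND[min(a, b)] → w = 0.36
R2 (z=47.3): breezy=0.48, hovering=0.55; AND[min(a, b)] → w = 0.48
R3 (z=7.0): calm=0.19, hovering=0.55; AND[min(a, b)] → w = 0.19
R4 (z=77.0): breezy=0.48, hovering=0.55, below=0.75; AND[min(a, b)] → w = 0.48
Weighted average = (0.36·50.0 + 0.48·47.3 + 0.19·7.0 + 0.48·77.0) / (0.36 + 0.48 + 0.19 + 0.48)
  = 78.9940 / 1.5100 = 52.31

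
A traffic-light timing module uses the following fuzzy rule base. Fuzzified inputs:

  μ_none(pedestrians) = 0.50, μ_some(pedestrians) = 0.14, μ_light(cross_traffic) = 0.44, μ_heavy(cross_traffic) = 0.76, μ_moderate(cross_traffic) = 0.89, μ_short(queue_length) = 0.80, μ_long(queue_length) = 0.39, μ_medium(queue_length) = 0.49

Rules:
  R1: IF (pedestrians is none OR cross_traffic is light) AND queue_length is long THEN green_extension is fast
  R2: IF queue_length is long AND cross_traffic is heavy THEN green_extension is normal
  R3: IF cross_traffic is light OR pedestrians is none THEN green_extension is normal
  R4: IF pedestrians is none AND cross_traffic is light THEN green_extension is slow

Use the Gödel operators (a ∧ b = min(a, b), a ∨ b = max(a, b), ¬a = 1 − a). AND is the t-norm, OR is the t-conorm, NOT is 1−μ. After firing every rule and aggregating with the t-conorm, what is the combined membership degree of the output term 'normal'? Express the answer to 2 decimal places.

R1: (none=0.50 OR light=0.44) = 0.50; AND[min(a, b)] with long=0.39 → w = 0.39
R2: long=0.39, heavy=0.76; AND[min(a, b)] → w = 0.39
R3: light=0.44, none=0.50; OR[max(a, b)] → w = 0.50
R4: none=0.50, light=0.44; AND[min(a, b)] → w = 0.44
Rules with consequent 'normal': {R2, R3} → strengths 0.39, 0.50
Aggregate via t-conorm [max(a, b)]: 0.50

0.50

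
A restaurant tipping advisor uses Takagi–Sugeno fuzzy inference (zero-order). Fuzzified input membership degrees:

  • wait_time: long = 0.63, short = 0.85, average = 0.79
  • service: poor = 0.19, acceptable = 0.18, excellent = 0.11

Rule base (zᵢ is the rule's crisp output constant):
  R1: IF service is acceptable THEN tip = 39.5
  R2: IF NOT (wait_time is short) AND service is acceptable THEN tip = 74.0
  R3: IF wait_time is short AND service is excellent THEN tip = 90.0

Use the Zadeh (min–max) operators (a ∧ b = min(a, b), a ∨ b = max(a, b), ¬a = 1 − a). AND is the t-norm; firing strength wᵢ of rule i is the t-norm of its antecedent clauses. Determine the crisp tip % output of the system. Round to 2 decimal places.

63.89

R1 (z=39.5): acceptable=0.18 → w = 0.18
R2 (z=74.0): ¬short=1−0.85=0.15, acceptable=0.18; AND[min(a, b)] → w = 0.15
R3 (z=90.0): short=0.85, excellent=0.11; AND[min(a, b)] → w = 0.11
Weighted average = (0.18·39.5 + 0.15·74.0 + 0.11·90.0) / (0.18 + 0.15 + 0.11)
  = 28.1100 / 0.4400 = 63.89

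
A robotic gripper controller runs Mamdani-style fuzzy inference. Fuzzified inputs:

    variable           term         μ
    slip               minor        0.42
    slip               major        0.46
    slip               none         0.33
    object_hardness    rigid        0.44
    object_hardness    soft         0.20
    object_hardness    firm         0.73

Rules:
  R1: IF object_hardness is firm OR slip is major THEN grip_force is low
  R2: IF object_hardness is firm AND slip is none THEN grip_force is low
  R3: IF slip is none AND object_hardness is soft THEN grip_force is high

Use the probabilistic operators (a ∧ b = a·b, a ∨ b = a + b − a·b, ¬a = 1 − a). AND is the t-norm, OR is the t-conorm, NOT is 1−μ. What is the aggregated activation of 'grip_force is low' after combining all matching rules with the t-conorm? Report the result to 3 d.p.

0.889

R1: firm=0.73, major=0.46; OR[a + b − a·b] → w = 0.8542
R2: firm=0.73, none=0.33; AND[a·b] → w = 0.2409
R3: none=0.33, soft=0.20; AND[a·b] → w = 0.0660
Rules with consequent 'low': {R1, R2} → strengths 0.8542, 0.2409
Aggregate via t-conorm [a + b − a·b]: 0.8893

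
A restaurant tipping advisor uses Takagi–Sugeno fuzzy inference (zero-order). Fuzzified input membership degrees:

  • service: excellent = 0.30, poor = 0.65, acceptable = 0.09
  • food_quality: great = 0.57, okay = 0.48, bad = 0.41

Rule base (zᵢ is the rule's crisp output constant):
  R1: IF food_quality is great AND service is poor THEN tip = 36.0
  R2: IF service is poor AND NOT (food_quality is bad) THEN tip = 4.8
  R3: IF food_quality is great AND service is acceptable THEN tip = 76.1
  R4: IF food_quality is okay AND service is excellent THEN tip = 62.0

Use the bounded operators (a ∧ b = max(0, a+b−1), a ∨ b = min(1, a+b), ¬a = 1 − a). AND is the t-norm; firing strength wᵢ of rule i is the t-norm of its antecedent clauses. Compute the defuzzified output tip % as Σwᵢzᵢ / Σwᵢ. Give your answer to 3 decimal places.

R1 (z=36.0): great=0.57, poor=0.65; AND[max(0, a+b−1)] → w = 0.22
R2 (z=4.8): poor=0.65, ¬bad=1−0.41=0.59; AND[max(0, a+b−1)] → w = 0.24
R3 (z=76.1): great=0.57, acceptable=0.09; AND[max(0, a+b−1)] → w = 0.00
R4 (z=62.0): okay=0.48, excellent=0.30; AND[max(0, a+b−1)] → w = 0.00
Weighted average = (0.22·36.0 + 0.24·4.8 + 0.00·76.1 + 0.00·62.0) / (0.22 + 0.24 + 0.00 + 0.00)
  = 9.0720 / 0.4600 = 19.722

19.722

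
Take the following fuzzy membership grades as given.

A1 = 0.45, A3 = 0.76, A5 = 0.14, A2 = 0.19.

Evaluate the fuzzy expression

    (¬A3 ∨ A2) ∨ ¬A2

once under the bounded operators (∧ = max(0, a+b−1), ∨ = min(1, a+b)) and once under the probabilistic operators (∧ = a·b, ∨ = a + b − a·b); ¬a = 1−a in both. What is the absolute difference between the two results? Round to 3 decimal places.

0.117

Under bounded:
  ¬A3 = 1 − 0.76 = 0.24
  ¬A3 ∨ A2 = min(1, a+b) on (0.24, 0.19) = 0.43
  ¬A2 = 1 − 0.19 = 0.81
  (¬A3 ∨ A2) ∨ ¬A2 = min(1, a+b) on (0.43, 0.81) = 1.00
  → value = 1.0000
Under probabilistic:
  ¬A3 = 1 − 0.7600 = 0.2400
  ¬A3 ∨ A2 = a + b − a·b on (0.2400, 0.1900) = 0.3844
  ¬A2 = 1 − 0.1900 = 0.8100
  (¬A3 ∨ A2) ∨ ¬A2 = a + b − a·b on (0.3844, 0.8100) = 0.8830
  → value = 0.8830
|1.0000 − 0.8830| = 0.117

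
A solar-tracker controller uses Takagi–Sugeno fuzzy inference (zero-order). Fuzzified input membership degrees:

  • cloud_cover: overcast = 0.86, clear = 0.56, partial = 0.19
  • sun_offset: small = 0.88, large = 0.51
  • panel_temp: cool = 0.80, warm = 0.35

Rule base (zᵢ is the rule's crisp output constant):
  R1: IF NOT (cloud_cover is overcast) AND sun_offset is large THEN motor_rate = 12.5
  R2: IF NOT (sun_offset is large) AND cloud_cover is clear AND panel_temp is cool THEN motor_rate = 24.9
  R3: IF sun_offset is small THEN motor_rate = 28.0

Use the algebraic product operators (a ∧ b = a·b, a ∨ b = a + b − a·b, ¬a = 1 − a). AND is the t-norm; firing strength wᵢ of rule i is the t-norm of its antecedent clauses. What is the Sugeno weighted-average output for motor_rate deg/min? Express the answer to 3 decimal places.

R1 (z=12.5): ¬overcast=1−0.86=0.14, large=0.51; AND[a·b] → w = 0.0714
R2 (z=24.9): ¬large=1−0.51=0.49, clear=0.56, cool=0.80; AND[a·b] → w = 0.2195
R3 (z=28.0): small=0.88 → w = 0.8800
Weighted average = (0.0714·12.5 + 0.2195·24.9 + 0.8800·28.0) / (0.0714 + 0.2195 + 0.8800)
  = 30.9985 / 1.1709 = 26.474

26.474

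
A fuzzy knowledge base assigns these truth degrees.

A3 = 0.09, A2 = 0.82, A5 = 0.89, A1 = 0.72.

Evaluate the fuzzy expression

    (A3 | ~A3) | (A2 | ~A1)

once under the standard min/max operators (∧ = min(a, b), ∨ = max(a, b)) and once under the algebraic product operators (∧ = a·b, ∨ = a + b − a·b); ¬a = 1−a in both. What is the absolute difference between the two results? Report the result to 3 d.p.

0.079

Under standard min/max:
  ~A3 = 1 − 0.09 = 0.91
  A3 | ~A3 = max(a, b) on (0.09, 0.91) = 0.91
  ~A1 = 1 − 0.72 = 0.28
  A2 | ~A1 = max(a, b) on (0.82, 0.28) = 0.82
  (A3 | ~A3) | (A2 | ~A1) = max(a, b) on (0.91, 0.82) = 0.91
  → value = 0.9100
Under algebraic product:
  ~A3 = 1 − 0.0900 = 0.9100
  A3 | ~A3 = a + b − a·b on (0.0900, 0.9100) = 0.9181
  ~A1 = 1 − 0.7200 = 0.2800
  A2 | ~A1 = a + b − a·b on (0.8200, 0.2800) = 0.8704
  (A3 | ~A3) | (A2 | ~A1) = a + b − a·b on (0.9181, 0.8704) = 0.9894
  → value = 0.9894
|0.9100 − 0.9894| = 0.079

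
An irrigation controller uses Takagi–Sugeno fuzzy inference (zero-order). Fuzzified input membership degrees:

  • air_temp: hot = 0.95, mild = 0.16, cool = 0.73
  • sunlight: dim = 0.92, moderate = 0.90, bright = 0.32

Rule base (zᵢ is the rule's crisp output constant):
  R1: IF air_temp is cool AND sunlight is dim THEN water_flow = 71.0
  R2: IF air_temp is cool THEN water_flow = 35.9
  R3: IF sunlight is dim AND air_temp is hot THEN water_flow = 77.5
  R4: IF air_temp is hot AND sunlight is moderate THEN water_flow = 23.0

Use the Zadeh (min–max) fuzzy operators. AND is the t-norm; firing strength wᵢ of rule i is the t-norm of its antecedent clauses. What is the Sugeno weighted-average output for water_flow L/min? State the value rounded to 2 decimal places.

R1 (z=71.0): cool=0.73, dim=0.92; AND[min(a, b)] → w = 0.73
R2 (z=35.9): cool=0.73 → w = 0.73
R3 (z=77.5): dim=0.92, hot=0.95; AND[min(a, b)] → w = 0.92
R4 (z=23.0): hot=0.95, moderate=0.90; AND[min(a, b)] → w = 0.90
Weighted average = (0.73·71.0 + 0.73·35.9 + 0.92·77.5 + 0.90·23.0) / (0.73 + 0.73 + 0.92 + 0.90)
  = 170.0370 / 3.2800 = 51.84

51.84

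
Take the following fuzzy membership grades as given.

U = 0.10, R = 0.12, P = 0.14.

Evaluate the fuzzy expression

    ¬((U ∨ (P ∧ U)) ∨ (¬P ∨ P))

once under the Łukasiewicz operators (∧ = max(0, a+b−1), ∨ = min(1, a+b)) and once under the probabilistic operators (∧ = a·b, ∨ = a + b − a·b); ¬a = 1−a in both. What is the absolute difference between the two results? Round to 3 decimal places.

0.107

Under Łukasiewicz:
  P ∧ U = max(0, a+b−1) on (0.14, 0.10) = 0.00
  U ∨ (P ∧ U) = min(1, a+b) on (0.10, 0.00) = 0.10
  ¬P = 1 − 0.14 = 0.86
  ¬P ∨ P = min(1, a+b) on (0.86, 0.14) = 1.00
  (U ∨ (P ∧ U)) ∨ (¬P ∨ P) = min(1, a+b) on (0.10, 1.00) = 1.00
  ¬((U ∨ (P ∧ U)) ∨ (¬P ∨ P)) = 1 − 1.00 = 0.00
  → value = 0.0000
Under probabilistic:
  P ∧ U = a·b on (0.1400, 0.1000) = 0.0140
  U ∨ (P ∧ U) = a + b − a·b on (0.1000, 0.0140) = 0.1126
  ¬P = 1 − 0.1400 = 0.8600
  ¬P ∨ P = a + b − a·b on (0.8600, 0.1400) = 0.8796
  (U ∨ (P ∧ U)) ∨ (¬P ∨ P) = a + b − a·b on (0.1126, 0.8796) = 0.8932
  ¬((U ∨ (P ∧ U)) ∨ (¬P ∨ P)) = 1 − 0.8932 = 0.1068
  → value = 0.1068
|0.0000 − 0.1068| = 0.107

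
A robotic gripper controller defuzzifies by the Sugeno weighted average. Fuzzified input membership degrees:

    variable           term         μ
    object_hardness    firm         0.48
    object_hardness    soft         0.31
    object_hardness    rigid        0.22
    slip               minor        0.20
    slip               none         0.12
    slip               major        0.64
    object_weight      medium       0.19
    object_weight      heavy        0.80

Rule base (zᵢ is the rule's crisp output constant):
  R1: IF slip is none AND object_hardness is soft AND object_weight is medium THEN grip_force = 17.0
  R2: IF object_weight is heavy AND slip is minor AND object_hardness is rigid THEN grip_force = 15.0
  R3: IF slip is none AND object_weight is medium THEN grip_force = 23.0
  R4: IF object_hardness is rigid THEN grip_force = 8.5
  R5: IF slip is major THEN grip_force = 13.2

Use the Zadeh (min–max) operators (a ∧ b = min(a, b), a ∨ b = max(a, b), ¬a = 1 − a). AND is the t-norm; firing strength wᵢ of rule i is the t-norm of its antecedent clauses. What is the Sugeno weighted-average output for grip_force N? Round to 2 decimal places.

R1 (z=17.0): none=0.12, soft=0.31, medium=0.19; AND[min(a, b)] → w = 0.12
R2 (z=15.0): heavy=0.80, minor=0.20, rigid=0.22; AND[min(a, b)] → w = 0.20
R3 (z=23.0): none=0.12, medium=0.19; AND[min(a, b)] → w = 0.12
R4 (z=8.5): rigid=0.22 → w = 0.22
R5 (z=13.2): major=0.64 → w = 0.64
Weighted average = (0.12·17.0 + 0.20·15.0 + 0.12·23.0 + 0.22·8.5 + 0.64·13.2) / (0.12 + 0.20 + 0.12 + 0.22 + 0.64)
  = 18.1180 / 1.3000 = 13.94

13.94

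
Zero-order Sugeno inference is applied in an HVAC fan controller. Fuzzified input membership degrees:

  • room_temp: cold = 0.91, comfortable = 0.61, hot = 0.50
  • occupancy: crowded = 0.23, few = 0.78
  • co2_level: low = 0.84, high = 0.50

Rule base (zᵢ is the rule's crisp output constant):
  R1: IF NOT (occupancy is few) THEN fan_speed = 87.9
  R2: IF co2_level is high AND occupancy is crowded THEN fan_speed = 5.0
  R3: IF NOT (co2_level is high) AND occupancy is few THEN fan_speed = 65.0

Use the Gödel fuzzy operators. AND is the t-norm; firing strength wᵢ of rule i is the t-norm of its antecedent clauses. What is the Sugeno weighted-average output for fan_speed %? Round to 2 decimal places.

55.78

R1 (z=87.9): ¬few=1−0.78=0.22 → w = 0.22
R2 (z=5.0): high=0.50, crowded=0.23; AND[min(a, b)] → w = 0.23
R3 (z=65.0): ¬high=1−0.50=0.50, few=0.78; AND[min(a, b)] → w = 0.50
Weighted average = (0.22·87.9 + 0.23·5.0 + 0.50·65.0) / (0.22 + 0.23 + 0.50)
  = 52.9880 / 0.9500 = 55.78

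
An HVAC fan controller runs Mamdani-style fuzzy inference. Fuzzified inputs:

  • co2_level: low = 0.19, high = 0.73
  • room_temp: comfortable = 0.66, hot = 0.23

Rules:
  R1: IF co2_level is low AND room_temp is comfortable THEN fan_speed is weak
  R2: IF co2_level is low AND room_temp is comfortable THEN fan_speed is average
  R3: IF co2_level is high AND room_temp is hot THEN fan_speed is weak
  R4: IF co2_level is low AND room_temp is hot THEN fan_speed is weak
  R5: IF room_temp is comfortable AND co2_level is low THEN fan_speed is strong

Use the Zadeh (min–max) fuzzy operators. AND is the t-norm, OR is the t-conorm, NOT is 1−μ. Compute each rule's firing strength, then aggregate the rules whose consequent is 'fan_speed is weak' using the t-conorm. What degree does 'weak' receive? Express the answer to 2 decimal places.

0.23

R1: low=0.19, comfortable=0.66; AND[min(a, b)] → w = 0.19
R2: low=0.19, comfortable=0.66; AND[min(a, b)] → w = 0.19
R3: high=0.73, hot=0.23; AND[min(a, b)] → w = 0.23
R4: low=0.19, hot=0.23; AND[min(a, b)] → w = 0.19
R5: comfortable=0.66, low=0.19; AND[min(a, b)] → w = 0.19
Rules with consequent 'weak': {R1, R3, R4} → strengths 0.19, 0.23, 0.19
Aggregate via t-conorm [max(a, b)]: 0.23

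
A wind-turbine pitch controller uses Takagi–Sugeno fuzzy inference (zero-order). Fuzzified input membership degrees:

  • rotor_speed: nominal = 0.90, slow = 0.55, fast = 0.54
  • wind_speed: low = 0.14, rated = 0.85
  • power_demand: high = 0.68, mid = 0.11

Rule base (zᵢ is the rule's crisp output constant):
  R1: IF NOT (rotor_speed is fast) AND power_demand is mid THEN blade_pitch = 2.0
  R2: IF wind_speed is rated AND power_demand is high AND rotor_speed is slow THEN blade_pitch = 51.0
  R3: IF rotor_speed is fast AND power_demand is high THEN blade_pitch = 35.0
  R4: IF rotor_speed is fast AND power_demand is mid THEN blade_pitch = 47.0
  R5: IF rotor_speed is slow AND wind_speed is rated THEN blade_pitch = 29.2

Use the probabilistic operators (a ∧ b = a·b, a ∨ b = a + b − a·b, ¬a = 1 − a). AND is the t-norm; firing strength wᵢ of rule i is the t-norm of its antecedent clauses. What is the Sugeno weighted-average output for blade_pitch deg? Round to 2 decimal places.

36.12

R1 (z=2.0): ¬fast=1−0.54=0.46, mid=0.11; AND[a·b] → w = 0.0506
R2 (z=51.0): rated=0.85, high=0.68, slow=0.55; AND[a·b] → w = 0.3179
R3 (z=35.0): fast=0.54, high=0.68; AND[a·b] → w = 0.3672
R4 (z=47.0): fast=0.54, mid=0.11; AND[a·b] → w = 0.0594
R5 (z=29.2): slow=0.55, rated=0.85; AND[a·b] → w = 0.4675
Weighted average = (0.0506·2.0 + 0.3179·51.0 + 0.3672·35.0 + 0.0594·47.0 + 0.4675·29.2) / (0.0506 + 0.3179 + 0.3672 + 0.0594 + 0.4675)
  = 45.6089 / 1.2626 = 36.12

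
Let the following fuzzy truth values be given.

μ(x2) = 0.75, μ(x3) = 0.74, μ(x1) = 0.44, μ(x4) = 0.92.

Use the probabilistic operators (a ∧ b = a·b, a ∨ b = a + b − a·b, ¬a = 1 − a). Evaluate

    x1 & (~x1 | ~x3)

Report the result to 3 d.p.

~x1 = 1 − 0.4400 = 0.5600
~x3 = 1 − 0.7400 = 0.2600
~x1 | ~x3 = a + b − a·b on (0.5600, 0.2600) = 0.6744
x1 & (~x1 | ~x3) = a·b on (0.4400, 0.6744) = 0.2967

0.297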